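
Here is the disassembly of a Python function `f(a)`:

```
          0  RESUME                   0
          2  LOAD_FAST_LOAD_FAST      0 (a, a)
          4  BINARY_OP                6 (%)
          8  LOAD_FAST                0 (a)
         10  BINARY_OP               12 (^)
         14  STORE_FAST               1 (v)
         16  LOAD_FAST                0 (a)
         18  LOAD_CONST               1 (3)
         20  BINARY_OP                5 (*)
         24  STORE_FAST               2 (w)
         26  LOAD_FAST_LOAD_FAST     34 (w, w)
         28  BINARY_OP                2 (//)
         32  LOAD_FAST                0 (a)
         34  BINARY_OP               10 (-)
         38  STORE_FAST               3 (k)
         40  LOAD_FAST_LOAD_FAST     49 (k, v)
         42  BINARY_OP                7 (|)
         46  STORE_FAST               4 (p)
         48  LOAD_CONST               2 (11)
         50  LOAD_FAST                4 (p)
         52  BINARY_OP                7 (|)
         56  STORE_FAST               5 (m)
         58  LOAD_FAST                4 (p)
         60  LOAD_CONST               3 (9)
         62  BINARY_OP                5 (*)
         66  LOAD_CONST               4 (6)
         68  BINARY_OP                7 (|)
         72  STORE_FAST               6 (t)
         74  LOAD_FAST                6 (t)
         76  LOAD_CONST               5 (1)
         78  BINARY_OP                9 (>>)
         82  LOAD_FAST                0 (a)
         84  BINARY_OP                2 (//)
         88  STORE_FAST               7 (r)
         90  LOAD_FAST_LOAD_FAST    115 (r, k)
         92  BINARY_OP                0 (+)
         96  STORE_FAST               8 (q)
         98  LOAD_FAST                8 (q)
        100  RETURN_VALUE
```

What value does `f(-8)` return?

LOAD_FAST_LOAD_FAST a,a → push -8,-8. Stack: [-8, -8]
BINARY_OP % → -8 % -8 = 0. Stack: [0]
LOAD_FAST a → push -8. Stack: [0, -8]
BINARY_OP ^ → 0 ^ -8 = -8. Stack: [-8]
STORE_FAST v → v=-8. Stack: []
LOAD_FAST a → push -8. Stack: [-8]
LOAD_CONST → push 3. Stack: [-8, 3]
BINARY_OP * → -8 * 3 = -24. Stack: [-24]
STORE_FAST w → w=-24. Stack: []
LOAD_FAST_LOAD_FAST w,w → push -24,-24. Stack: [-24, -24]
BINARY_OP // → -24 // -24 = 1. Stack: [1]
LOAD_FAST a → push -8. Stack: [1, -8]
BINARY_OP - → 1 - -8 = 9. Stack: [9]
STORE_FAST k → k=9. Stack: []
LOAD_FAST_LOAD_FAST k,v → push 9,-8. Stack: [9, -8]
BINARY_OP | → 9 | -8 = -7. Stack: [-7]
STORE_FAST p → p=-7. Stack: []
LOAD_CONST → push 11. Stack: [11]
LOAD_FAST p → push -7. Stack: [11, -7]
BINARY_OP | → 11 | -7 = -5. Stack: [-5]
STORE_FAST m → m=-5. Stack: []
LOAD_FAST p → push -7. Stack: [-7]
LOAD_CONST → push 9. Stack: [-7, 9]
BINARY_OP * → -7 * 9 = -63. Stack: [-63]
LOAD_CONST → push 6. Stack: [-63, 6]
BINARY_OP | → -63 | 6 = -57. Stack: [-57]
STORE_FAST t → t=-57. Stack: []
LOAD_FAST t → push -57. Stack: [-57]
LOAD_CONST → push 1. Stack: [-57, 1]
BINARY_OP >> → -57 >> 1 = -29. Stack: [-29]
LOAD_FAST a → push -8. Stack: [-29, -8]
BINARY_OP // → -29 // -8 = 3. Stack: [3]
STORE_FAST r → r=3. Stack: []
LOAD_FAST_LOAD_FAST r,k → push 3,9. Stack: [3, 9]
BINARY_OP + → 3 + 9 = 12. Stack: [12]
STORE_FAST q → q=12. Stack: []
LOAD_FAST q → push 12. Stack: [12]
RETURN_VALUE → return 12.

12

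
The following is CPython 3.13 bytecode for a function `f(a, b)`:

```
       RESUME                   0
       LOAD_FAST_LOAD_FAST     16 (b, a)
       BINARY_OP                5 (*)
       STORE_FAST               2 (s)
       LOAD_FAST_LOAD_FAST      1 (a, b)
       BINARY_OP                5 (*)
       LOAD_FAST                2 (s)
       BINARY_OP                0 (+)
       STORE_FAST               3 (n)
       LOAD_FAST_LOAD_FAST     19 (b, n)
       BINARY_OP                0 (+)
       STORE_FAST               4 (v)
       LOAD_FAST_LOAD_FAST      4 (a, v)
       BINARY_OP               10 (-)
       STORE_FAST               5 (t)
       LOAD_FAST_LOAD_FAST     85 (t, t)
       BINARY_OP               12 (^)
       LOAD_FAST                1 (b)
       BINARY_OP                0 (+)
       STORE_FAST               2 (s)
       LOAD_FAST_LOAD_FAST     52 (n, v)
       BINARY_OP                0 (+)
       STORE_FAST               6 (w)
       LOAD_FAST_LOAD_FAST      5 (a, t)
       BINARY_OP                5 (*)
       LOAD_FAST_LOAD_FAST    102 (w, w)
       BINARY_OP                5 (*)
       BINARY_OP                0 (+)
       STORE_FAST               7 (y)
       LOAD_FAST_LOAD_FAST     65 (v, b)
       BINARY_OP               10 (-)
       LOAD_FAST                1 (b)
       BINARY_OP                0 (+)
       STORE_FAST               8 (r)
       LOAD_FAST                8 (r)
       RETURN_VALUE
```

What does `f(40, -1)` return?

-81

LOAD_FAST_LOAD_FAST b,a → push -1,40. Stack: [-1, 40]
BINARY_OP * → -1 * 40 = -40. Stack: [-40]
STORE_FAST s → s=-40. Stack: []
LOAD_FAST_LOAD_FAST a,b → push 40,-1. Stack: [40, -1]
BINARY_OP * → 40 * -1 = -40. Stack: [-40]
LOAD_FAST s → push -40. Stack: [-40, -40]
BINARY_OP + → -40 + -40 = -80. Stack: [-80]
STORE_FAST n → n=-80. Stack: []
LOAD_FAST_LOAD_FAST b,n → push -1,-80. Stack: [-1, -80]
BINARY_OP + → -1 + -80 = -81. Stack: [-81]
STORE_FAST v → v=-81. Stack: []
LOAD_FAST_LOAD_FAST a,v → push 40,-81. Stack: [40, -81]
BINARY_OP - → 40 - -81 = 121. Stack: [121]
STORE_FAST t → t=121. Stack: []
LOAD_FAST_LOAD_FAST t,t → push 121,121. Stack: [121, 121]
BINARY_OP ^ → 121 ^ 121 = 0. Stack: [0]
LOAD_FAST b → push -1. Stack: [0, -1]
BINARY_OP + → 0 + -1 = -1. Stack: [-1]
STORE_FAST s → s=-1. Stack: []
LOAD_FAST_LOAD_FAST n,v → push -80,-81. Stack: [-80, -81]
BINARY_OP + → -80 + -81 = -161. Stack: [-161]
STORE_FAST w → w=-161. Stack: []
LOAD_FAST_LOAD_FAST a,t → push 40,121. Stack: [40, 121]
BINARY_OP * → 40 * 121 = 4840. Stack: [4840]
LOAD_FAST_LOAD_FAST w,w → push -161,-161. Stack: [4840, -161, -161]
BINARY_OP * → -161 * -161 = 25921. Stack: [4840, 25921]
BINARY_OP + → 4840 + 25921 = 30761. Stack: [30761]
STORE_FAST y → y=30761. Stack: []
LOAD_FAST_LOAD_FAST v,b → push -81,-1. Stack: [-81, -1]
BINARY_OP - → -81 - -1 = -80. Stack: [-80]
LOAD_FAST b → push -1. Stack: [-80, -1]
BINARY_OP + → -80 + -1 = -81. Stack: [-81]
STORE_FAST r → r=-81. Stack: []
LOAD_FAST r → push -81. Stack: [-81]
RETURN_VALUE → return -81.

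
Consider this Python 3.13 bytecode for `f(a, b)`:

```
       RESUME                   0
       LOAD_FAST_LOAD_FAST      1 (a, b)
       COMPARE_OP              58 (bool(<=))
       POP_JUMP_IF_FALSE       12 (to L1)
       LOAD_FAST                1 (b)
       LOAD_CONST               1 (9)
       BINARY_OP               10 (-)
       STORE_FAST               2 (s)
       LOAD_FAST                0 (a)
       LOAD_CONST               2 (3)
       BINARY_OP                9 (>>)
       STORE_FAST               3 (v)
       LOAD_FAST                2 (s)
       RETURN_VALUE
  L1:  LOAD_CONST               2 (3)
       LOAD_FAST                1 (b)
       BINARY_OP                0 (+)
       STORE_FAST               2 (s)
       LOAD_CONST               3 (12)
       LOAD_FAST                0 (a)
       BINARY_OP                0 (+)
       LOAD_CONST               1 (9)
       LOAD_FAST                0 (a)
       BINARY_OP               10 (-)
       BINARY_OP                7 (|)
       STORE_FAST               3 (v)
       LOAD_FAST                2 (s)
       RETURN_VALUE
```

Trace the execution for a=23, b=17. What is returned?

LOAD_FAST_LOAD_FAST a,b → push 23,17. Stack: [23, 17]
COMPARE_OP bool(<=) → 23 vs 17 = False. Stack: [False]
POP_JUMP_IF_FALSE → pop False; jump. Stack: []
LOAD_CONST → push 3. Stack: [3]
LOAD_FAST b → push 17. Stack: [3, 17]
BINARY_OP + → 3 + 17 = 20. Stack: [20]
STORE_FAST s → s=20. Stack: []
LOAD_CONST → push 12. Stack: [12]
LOAD_FAST a → push 23. Stack: [12, 23]
BINARY_OP + → 12 + 23 = 35. Stack: [35]
LOAD_CONST → push 9. Stack: [35, 9]
LOAD_FAST a → push 23. Stack: [35, 9, 23]
BINARY_OP - → 9 - 23 = -14. Stack: [35, -14]
BINARY_OP | → 35 | -14 = -13. Stack: [-13]
STORE_FAST v → v=-13. Stack: []
LOAD_FAST s → push 20. Stack: [20]
RETURN_VALUE → return 20.

20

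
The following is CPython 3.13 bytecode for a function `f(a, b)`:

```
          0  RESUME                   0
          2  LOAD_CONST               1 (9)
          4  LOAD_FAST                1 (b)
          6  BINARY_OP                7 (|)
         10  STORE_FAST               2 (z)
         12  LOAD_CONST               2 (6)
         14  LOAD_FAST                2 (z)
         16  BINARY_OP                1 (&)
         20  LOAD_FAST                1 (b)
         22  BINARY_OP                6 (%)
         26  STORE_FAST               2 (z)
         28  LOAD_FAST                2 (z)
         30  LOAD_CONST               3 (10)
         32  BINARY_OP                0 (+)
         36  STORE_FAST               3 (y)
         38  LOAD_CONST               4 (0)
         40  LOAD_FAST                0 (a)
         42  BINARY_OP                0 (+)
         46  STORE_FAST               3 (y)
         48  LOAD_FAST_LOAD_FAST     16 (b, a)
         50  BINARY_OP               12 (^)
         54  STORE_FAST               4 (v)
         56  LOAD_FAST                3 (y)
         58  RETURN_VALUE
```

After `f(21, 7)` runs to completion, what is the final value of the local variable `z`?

LOAD_CONST → push 9. Stack: [9]
LOAD_FAST b → push 7. Stack: [9, 7]
BINARY_OP | → 9 | 7 = 15. Stack: [15]
STORE_FAST z → z=15. Stack: []
LOAD_CONST → push 6. Stack: [6]
LOAD_FAST z → push 15. Stack: [6, 15]
BINARY_OP & → 6 & 15 = 6. Stack: [6]
LOAD_FAST b → push 7. Stack: [6, 7]
BINARY_OP % → 6 % 7 = 6. Stack: [6]
STORE_FAST z → z=6. Stack: []
LOAD_FAST z → push 6. Stack: [6]
LOAD_CONST → push 10. Stack: [6, 10]
BINARY_OP + → 6 + 10 = 16. Stack: [16]
STORE_FAST y → y=16. Stack: []
LOAD_CONST → push 0. Stack: [0]
LOAD_FAST a → push 21. Stack: [0, 21]
BINARY_OP + → 0 + 21 = 21. Stack: [21]
STORE_FAST y → y=21. Stack: []
LOAD_FAST_LOAD_FAST b,a → push 7,21. Stack: [7, 21]
BINARY_OP ^ → 7 ^ 21 = 18. Stack: [18]
STORE_FAST v → v=18. Stack: []
LOAD_FAST y → push 21. Stack: [21]
RETURN_VALUE → return 21.

6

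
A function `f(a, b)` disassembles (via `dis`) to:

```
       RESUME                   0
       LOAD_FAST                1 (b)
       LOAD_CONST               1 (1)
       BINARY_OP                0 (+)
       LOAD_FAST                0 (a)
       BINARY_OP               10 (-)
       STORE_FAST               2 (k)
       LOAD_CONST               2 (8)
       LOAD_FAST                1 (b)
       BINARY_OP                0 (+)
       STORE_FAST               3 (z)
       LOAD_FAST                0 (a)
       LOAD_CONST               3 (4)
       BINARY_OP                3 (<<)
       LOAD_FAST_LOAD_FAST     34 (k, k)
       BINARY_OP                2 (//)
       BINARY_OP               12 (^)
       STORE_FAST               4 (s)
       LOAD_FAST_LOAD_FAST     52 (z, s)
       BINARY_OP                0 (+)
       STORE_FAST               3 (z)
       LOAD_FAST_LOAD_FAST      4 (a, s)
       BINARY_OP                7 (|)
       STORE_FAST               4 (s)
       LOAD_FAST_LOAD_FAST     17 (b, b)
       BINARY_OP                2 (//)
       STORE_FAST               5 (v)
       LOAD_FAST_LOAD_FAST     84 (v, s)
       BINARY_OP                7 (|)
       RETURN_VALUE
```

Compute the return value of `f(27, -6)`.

LOAD_FAST b → push -6. Stack: [-6]
LOAD_CONST → push 1. Stack: [-6, 1]
BINARY_OP + → -6 + 1 = -5. Stack: [-5]
LOAD_FAST a → push 27. Stack: [-5, 27]
BINARY_OP - → -5 - 27 = -32. Stack: [-32]
STORE_FAST k → k=-32. Stack: []
LOAD_CONST → push 8. Stack: [8]
LOAD_FAST b → push -6. Stack: [8, -6]
BINARY_OP + → 8 + -6 = 2. Stack: [2]
STORE_FAST z → z=2. Stack: []
LOAD_FAST a → push 27. Stack: [27]
LOAD_CONST → push 4. Stack: [27, 4]
BINARY_OP << → 27 << 4 = 432. Stack: [432]
LOAD_FAST_LOAD_FAST k,k → push -32,-32. Stack: [432, -32, -32]
BINARY_OP // → -32 // -32 = 1. Stack: [432, 1]
BINARY_OP ^ → 432 ^ 1 = 433. Stack: [433]
STORE_FAST s → s=433. Stack: []
LOAD_FAST_LOAD_FAST z,s → push 2,433. Stack: [2, 433]
BINARY_OP + → 2 + 433 = 435. Stack: [435]
STORE_FAST z → z=435. Stack: []
LOAD_FAST_LOAD_FAST a,s → push 27,433. Stack: [27, 433]
BINARY_OP | → 27 | 433 = 443. Stack: [443]
STORE_FAST s → s=443. Stack: []
LOAD_FAST_LOAD_FAST b,b → push -6,-6. Stack: [-6, -6]
BINARY_OP // → -6 // -6 = 1. Stack: [1]
STORE_FAST v → v=1. Stack: []
LOAD_FAST_LOAD_FAST v,s → push 1,443. Stack: [1, 443]
BINARY_OP | → 1 | 443 = 443. Stack: [443]
RETURN_VALUE → return 443.

443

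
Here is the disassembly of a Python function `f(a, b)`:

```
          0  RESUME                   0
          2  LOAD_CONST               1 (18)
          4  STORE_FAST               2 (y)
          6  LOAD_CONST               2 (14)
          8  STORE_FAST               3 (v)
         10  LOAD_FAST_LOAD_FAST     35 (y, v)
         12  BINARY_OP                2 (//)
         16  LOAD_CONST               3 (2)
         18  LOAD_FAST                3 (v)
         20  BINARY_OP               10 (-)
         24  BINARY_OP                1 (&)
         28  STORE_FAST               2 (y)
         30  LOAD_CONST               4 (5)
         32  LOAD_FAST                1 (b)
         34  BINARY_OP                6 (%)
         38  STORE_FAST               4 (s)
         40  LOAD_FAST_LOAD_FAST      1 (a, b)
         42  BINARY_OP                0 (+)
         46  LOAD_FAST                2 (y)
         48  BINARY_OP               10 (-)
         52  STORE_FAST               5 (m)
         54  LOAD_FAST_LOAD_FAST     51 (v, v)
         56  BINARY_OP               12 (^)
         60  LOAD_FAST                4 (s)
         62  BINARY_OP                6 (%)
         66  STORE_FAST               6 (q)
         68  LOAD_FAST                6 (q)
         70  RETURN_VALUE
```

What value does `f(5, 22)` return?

0

LOAD_CONST → push 18. Stack: [18]
STORE_FAST y → y=18. Stack: []
LOAD_CONST → push 14. Stack: [14]
STORE_FAST v → v=14. Stack: []
LOAD_FAST_LOAD_FAST y,v → push 18,14. Stack: [18, 14]
BINARY_OP // → 18 // 14 = 1. Stack: [1]
LOAD_CONST → push 2. Stack: [1, 2]
LOAD_FAST v → push 14. Stack: [1, 2, 14]
BINARY_OP - → 2 - 14 = -12. Stack: [1, -12]
BINARY_OP & → 1 & -12 = 0. Stack: [0]
STORE_FAST y → y=0. Stack: []
LOAD_CONST → push 5. Stack: [5]
LOAD_FAST b → push 22. Stack: [5, 22]
BINARY_OP % → 5 % 22 = 5. Stack: [5]
STORE_FAST s → s=5. Stack: []
LOAD_FAST_LOAD_FAST a,b → push 5,22. Stack: [5, 22]
BINARY_OP + → 5 + 22 = 27. Stack: [27]
LOAD_FAST y → push 0. Stack: [27, 0]
BINARY_OP - → 27 - 0 = 27. Stack: [27]
STORE_FAST m → m=27. Stack: []
LOAD_FAST_LOAD_FAST v,v → push 14,14. Stack: [14, 14]
BINARY_OP ^ → 14 ^ 14 = 0. Stack: [0]
LOAD_FAST s → push 5. Stack: [0, 5]
BINARY_OP % → 0 % 5 = 0. Stack: [0]
STORE_FAST q → q=0. Stack: []
LOAD_FAST q → push 0. Stack: [0]
RETURN_VALUE → return 0.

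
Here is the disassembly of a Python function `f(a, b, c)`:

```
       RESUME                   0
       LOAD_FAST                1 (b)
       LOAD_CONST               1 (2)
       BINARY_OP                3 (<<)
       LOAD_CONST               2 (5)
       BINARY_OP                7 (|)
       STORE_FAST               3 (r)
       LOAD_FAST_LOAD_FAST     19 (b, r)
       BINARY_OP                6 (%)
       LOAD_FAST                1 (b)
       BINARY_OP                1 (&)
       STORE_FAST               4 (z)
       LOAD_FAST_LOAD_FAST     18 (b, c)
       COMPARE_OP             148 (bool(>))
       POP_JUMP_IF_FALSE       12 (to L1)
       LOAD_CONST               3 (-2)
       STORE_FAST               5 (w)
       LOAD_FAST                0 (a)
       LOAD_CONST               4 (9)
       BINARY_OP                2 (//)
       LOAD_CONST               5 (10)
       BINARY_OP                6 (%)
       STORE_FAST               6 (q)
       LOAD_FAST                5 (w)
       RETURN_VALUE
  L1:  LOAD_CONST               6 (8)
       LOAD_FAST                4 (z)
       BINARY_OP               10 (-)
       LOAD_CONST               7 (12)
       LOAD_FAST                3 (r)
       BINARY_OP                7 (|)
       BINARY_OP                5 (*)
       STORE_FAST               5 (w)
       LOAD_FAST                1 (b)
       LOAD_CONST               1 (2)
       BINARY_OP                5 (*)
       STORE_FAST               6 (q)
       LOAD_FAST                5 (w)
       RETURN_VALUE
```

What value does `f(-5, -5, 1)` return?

-247

LOAD_FAST b → push -5. Stack: [-5]
LOAD_CONST → push 2. Stack: [-5, 2]
BINARY_OP << → -5 << 2 = -20. Stack: [-20]
LOAD_CONST → push 5. Stack: [-20, 5]
BINARY_OP | → -20 | 5 = -19. Stack: [-19]
STORE_FAST r → r=-19. Stack: []
LOAD_FAST_LOAD_FAST b,r → push -5,-19. Stack: [-5, -19]
BINARY_OP % → -5 % -19 = -5. Stack: [-5]
LOAD_FAST b → push -5. Stack: [-5, -5]
BINARY_OP & → -5 & -5 = -5. Stack: [-5]
STORE_FAST z → z=-5. Stack: []
LOAD_FAST_LOAD_FAST b,c → push -5,1. Stack: [-5, 1]
COMPARE_OP bool(>) → -5 vs 1 = False. Stack: [False]
POP_JUMP_IF_FALSE → pop False; jump. Stack: []
LOAD_CONST → push 8. Stack: [8]
LOAD_FAST z → push -5. Stack: [8, -5]
BINARY_OP - → 8 - -5 = 13. Stack: [13]
LOAD_CONST → push 12. Stack: [13, 12]
LOAD_FAST r → push -19. Stack: [13, 12, -19]
BINARY_OP | → 12 | -19 = -19. Stack: [13, -19]
BINARY_OP * → 13 * -19 = -247. Stack: [-247]
STORE_FAST w → w=-247. Stack: []
LOAD_FAST b → push -5. Stack: [-5]
LOAD_CONST → push 2. Stack: [-5, 2]
BINARY_OP * → -5 * 2 = -10. Stack: [-10]
STORE_FAST q → q=-10. Stack: []
LOAD_FAST w → push -247. Stack: [-247]
RETURN_VALUE → return -247.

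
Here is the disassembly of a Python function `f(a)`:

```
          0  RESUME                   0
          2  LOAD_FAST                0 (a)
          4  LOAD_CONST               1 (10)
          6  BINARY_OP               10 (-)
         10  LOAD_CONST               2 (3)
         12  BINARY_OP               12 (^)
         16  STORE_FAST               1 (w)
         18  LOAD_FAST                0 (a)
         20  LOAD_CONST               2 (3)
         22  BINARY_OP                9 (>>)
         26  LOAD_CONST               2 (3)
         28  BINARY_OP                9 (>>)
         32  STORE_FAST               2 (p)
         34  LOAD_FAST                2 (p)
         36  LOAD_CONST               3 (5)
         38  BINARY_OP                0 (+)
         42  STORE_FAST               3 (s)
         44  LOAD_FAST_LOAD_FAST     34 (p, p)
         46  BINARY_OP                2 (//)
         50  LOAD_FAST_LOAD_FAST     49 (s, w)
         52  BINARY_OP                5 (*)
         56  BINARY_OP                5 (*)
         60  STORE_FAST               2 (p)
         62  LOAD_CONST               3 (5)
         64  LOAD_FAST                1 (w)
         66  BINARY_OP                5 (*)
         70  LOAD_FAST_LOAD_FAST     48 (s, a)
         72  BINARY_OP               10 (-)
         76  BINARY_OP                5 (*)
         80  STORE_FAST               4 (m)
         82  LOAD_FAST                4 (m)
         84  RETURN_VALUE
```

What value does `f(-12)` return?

-1840

LOAD_FAST a → push -12. Stack: [-12]
LOAD_CONST → push 10. Stack: [-12, 10]
BINARY_OP - → -12 - 10 = -22. Stack: [-22]
LOAD_CONST → push 3. Stack: [-22, 3]
BINARY_OP ^ → -22 ^ 3 = -23. Stack: [-23]
STORE_FAST w → w=-23. Stack: []
LOAD_FAST a → push -12. Stack: [-12]
LOAD_CONST → push 3. Stack: [-12, 3]
BINARY_OP >> → -12 >> 3 = -2. Stack: [-2]
LOAD_CONST → push 3. Stack: [-2, 3]
BINARY_OP >> → -2 >> 3 = -1. Stack: [-1]
STORE_FAST p → p=-1. Stack: []
LOAD_FAST p → push -1. Stack: [-1]
LOAD_CONST → push 5. Stack: [-1, 5]
BINARY_OP + → -1 + 5 = 4. Stack: [4]
STORE_FAST s → s=4. Stack: []
LOAD_FAST_LOAD_FAST p,p → push -1,-1. Stack: [-1, -1]
BINARY_OP // → -1 // -1 = 1. Stack: [1]
LOAD_FAST_LOAD_FAST s,w → push 4,-23. Stack: [1, 4, -23]
BINARY_OP * → 4 * -23 = -92. Stack: [1, -92]
BINARY_OP * → 1 * -92 = -92. Stack: [-92]
STORE_FAST p → p=-92. Stack: []
LOAD_CONST → push 5. Stack: [5]
LOAD_FAST w → push -23. Stack: [5, -23]
BINARY_OP * → 5 * -23 = -115. Stack: [-115]
LOAD_FAST_LOAD_FAST s,a → push 4,-12. Stack: [-115, 4, -12]
BINARY_OP - → 4 - -12 = 16. Stack: [-115, 16]
BINARY_OP * → -115 * 16 = -1840. Stack: [-1840]
STORE_FAST m → m=-1840. Stack: []
LOAD_FAST m → push -1840. Stack: [-1840]
RETURN_VALUE → return -1840.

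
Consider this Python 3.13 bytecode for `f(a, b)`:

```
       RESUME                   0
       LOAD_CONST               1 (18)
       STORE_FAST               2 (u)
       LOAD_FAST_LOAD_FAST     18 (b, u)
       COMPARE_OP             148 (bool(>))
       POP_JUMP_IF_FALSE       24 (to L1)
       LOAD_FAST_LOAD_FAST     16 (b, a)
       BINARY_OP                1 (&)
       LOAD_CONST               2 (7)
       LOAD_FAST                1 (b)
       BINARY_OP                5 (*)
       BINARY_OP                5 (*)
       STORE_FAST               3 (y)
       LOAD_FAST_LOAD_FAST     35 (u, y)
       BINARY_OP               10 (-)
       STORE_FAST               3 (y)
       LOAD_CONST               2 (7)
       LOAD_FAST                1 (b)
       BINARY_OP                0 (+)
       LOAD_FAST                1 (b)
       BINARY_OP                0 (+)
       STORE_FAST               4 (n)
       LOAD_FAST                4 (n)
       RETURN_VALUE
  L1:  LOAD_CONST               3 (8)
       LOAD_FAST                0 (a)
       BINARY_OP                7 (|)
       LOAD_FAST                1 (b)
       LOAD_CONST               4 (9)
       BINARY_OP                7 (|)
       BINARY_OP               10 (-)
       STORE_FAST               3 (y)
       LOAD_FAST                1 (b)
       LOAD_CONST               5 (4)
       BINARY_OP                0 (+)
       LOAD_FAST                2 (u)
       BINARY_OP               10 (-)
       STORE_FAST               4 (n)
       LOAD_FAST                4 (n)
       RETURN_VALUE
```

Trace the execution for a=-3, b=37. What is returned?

LOAD_CONST → push 18. Stack: [18]
STORE_FAST u → u=18. Stack: []
LOAD_FAST_LOAD_FAST b,u → push 37,18. Stack: [37, 18]
COMPARE_OP bool(>) → 37 vs 18 = True. Stack: [True]
POP_JUMP_IF_FALSE → pop True; no jump. Stack: []
LOAD_FAST_LOAD_FAST b,a → push 37,-3. Stack: [37, -3]
BINARY_OP & → 37 & -3 = 37. Stack: [37]
LOAD_CONST → push 7. Stack: [37, 7]
LOAD_FAST b → push 37. Stack: [37, 7, 37]
BINARY_OP * → 7 * 37 = 259. Stack: [37, 259]
BINARY_OP * → 37 * 259 = 9583. Stack: [9583]
STORE_FAST y → y=9583. Stack: []
LOAD_FAST_LOAD_FAST u,y → push 18,9583. Stack: [18, 9583]
BINARY_OP - → 18 - 9583 = -9565. Stack: [-9565]
STORE_FAST y → y=-9565. Stack: []
LOAD_CONST → push 7. Stack: [7]
LOAD_FAST b → push 37. Stack: [7, 37]
BINARY_OP + → 7 + 37 = 44. Stack: [44]
LOAD_FAST b → push 37. Stack: [44, 37]
BINARY_OP + → 44 + 37 = 81. Stack: [81]
STORE_FAST n → n=81. Stack: []
LOAD_FAST n → push 81. Stack: [81]
RETURN_VALUE → return 81.

81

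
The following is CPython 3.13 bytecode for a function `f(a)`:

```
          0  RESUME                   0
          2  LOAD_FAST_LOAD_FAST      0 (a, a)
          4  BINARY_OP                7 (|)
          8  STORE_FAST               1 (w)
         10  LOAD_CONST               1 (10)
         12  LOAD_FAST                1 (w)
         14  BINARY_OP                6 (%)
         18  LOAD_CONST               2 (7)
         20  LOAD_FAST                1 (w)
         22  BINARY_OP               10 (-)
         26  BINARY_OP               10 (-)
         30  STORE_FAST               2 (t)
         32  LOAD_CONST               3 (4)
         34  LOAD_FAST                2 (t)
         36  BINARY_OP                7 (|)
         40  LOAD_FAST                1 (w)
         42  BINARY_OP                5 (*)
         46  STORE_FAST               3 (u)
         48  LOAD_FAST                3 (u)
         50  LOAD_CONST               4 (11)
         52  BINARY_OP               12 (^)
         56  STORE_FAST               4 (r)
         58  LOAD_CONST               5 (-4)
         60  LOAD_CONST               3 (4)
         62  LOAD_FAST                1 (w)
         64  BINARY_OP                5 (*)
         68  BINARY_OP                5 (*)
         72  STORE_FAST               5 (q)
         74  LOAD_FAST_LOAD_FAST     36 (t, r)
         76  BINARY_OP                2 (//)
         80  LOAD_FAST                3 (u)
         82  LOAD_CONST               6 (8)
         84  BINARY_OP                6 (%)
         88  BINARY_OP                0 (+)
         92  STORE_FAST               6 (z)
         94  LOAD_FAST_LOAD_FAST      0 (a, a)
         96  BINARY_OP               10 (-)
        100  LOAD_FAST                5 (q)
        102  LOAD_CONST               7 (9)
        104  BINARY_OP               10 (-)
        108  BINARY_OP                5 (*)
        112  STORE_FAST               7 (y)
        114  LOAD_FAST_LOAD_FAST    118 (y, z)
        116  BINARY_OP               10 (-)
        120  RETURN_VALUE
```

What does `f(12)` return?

LOAD_FAST_LOAD_FAST a,a → push 12,12. Stack: [12, 12]
BINARY_OP | → 12 | 12 = 12. Stack: [12]
STORE_FAST w → w=12. Stack: []
LOAD_CONST → push 10. Stack: [10]
LOAD_FAST w → push 12. Stack: [10, 12]
BINARY_OP % → 10 % 12 = 10. Stack: [10]
LOAD_CONST → push 7. Stack: [10, 7]
LOAD_FAST w → push 12. Stack: [10, 7, 12]
BINARY_OP - → 7 - 12 = -5. Stack: [10, -5]
BINARY_OP - → 10 - -5 = 15. Stack: [15]
STORE_FAST t → t=15. Stack: []
LOAD_CONST → push 4. Stack: [4]
LOAD_FAST t → push 15. Stack: [4, 15]
BINARY_OP | → 4 | 15 = 15. Stack: [15]
LOAD_FAST w → push 12. Stack: [15, 12]
BINARY_OP * → 15 * 12 = 180. Stack: [180]
STORE_FAST u → u=180. Stack: []
LOAD_FAST u → push 180. Stack: [180]
LOAD_CONST → push 11. Stack: [180, 11]
BINARY_OP ^ → 180 ^ 11 = 191. Stack: [191]
STORE_FAST r → r=191. Stack: []
LOAD_CONST → push -4. Stack: [-4]
LOAD_CONST → push 4. Stack: [-4, 4]
LOAD_FAST w → push 12. Stack: [-4, 4, 12]
BINARY_OP * → 4 * 12 = 48. Stack: [-4, 48]
BINARY_OP * → -4 * 48 = -192. Stack: [-192]
STORE_FAST q → q=-192. Stack: []
LOAD_FAST_LOAD_FAST t,r → push 15,191. Stack: [15, 191]
BINARY_OP // → 15 // 191 = 0. Stack: [0]
LOAD_FAST u → push 180. Stack: [0, 180]
LOAD_CONST → push 8. Stack: [0, 180, 8]
BINARY_OP % → 180 % 8 = 4. Stack: [0, 4]
BINARY_OP + → 0 + 4 = 4. Stack: [4]
STORE_FAST z → z=4. Stack: []
LOAD_FAST_LOAD_FAST a,a → push 12,12. Stack: [12, 12]
BINARY_OP - → 12 - 12 = 0. Stack: [0]
LOAD_FAST q → push -192. Stack: [0, -192]
LOAD_CONST → push 9. Stack: [0, -192, 9]
BINARY_OP - → -192 - 9 = -201. Stack: [0, -201]
BINARY_OP * → 0 * -201 = 0. Stack: [0]
STORE_FAST y → y=0. Stack: []
LOAD_FAST_LOAD_FAST y,z → push 0,4. Stack: [0, 4]
BINARY_OP - → 0 - 4 = -4. Stack: [-4]
RETURN_VALUE → return -4.

-4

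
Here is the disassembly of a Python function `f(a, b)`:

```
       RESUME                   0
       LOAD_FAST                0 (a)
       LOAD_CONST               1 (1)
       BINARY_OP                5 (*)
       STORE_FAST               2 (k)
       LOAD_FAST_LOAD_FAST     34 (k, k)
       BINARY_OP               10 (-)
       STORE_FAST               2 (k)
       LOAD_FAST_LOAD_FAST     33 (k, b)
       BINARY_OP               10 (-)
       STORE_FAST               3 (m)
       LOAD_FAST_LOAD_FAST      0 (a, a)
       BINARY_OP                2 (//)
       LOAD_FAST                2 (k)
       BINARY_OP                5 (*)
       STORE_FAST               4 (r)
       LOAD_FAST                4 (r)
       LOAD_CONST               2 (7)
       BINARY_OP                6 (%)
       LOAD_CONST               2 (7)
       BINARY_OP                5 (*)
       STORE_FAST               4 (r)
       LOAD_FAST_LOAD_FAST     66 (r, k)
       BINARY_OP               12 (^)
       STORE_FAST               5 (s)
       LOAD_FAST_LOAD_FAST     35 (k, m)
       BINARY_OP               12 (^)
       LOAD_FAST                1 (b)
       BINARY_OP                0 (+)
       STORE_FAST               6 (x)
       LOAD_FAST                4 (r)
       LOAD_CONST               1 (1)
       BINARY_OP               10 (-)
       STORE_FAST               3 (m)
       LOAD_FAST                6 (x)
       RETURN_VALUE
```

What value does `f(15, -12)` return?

LOAD_FAST a → push 15. Stack: [15]
LOAD_CONST → push 1. Stack: [15, 1]
BINARY_OP * → 15 * 1 = 15. Stack: [15]
STORE_FAST k → k=15. Stack: []
LOAD_FAST_LOAD_FAST k,k → push 15,15. Stack: [15, 15]
BINARY_OP - → 15 - 15 = 0. Stack: [0]
STORE_FAST k → k=0. Stack: []
LOAD_FAST_LOAD_FAST k,b → push 0,-12. Stack: [0, -12]
BINARY_OP - → 0 - -12 = 12. Stack: [12]
STORE_FAST m → m=12. Stack: []
LOAD_FAST_LOAD_FAST a,a → push 15,15. Stack: [15, 15]
BINARY_OP // → 15 // 15 = 1. Stack: [1]
LOAD_FAST k → push 0. Stack: [1, 0]
BINARY_OP * → 1 * 0 = 0. Stack: [0]
STORE_FAST r → r=0. Stack: []
LOAD_FAST r → push 0. Stack: [0]
LOAD_CONST → push 7. Stack: [0, 7]
BINARY_OP % → 0 % 7 = 0. Stack: [0]
LOAD_CONST → push 7. Stack: [0, 7]
BINARY_OP * → 0 * 7 = 0. Stack: [0]
STORE_FAST r → r=0. Stack: []
LOAD_FAST_LOAD_FAST r,k → push 0,0. Stack: [0, 0]
BINARY_OP ^ → 0 ^ 0 = 0. Stack: [0]
STORE_FAST s → s=0. Stack: []
LOAD_FAST_LOAD_FAST k,m → push 0,12. Stack: [0, 12]
BINARY_OP ^ → 0 ^ 12 = 12. Stack: [12]
LOAD_FAST b → push -12. Stack: [12, -12]
BINARY_OP + → 12 + -12 = 0. Stack: [0]
STORE_FAST x → x=0. Stack: []
LOAD_FAST r → push 0. Stack: [0]
LOAD_CONST → push 1. Stack: [0, 1]
BINARY_OP - → 0 - 1 = -1. Stack: [-1]
STORE_FAST m → m=-1. Stack: []
LOAD_FAST x → push 0. Stack: [0]
RETURN_VALUE → return 0.

0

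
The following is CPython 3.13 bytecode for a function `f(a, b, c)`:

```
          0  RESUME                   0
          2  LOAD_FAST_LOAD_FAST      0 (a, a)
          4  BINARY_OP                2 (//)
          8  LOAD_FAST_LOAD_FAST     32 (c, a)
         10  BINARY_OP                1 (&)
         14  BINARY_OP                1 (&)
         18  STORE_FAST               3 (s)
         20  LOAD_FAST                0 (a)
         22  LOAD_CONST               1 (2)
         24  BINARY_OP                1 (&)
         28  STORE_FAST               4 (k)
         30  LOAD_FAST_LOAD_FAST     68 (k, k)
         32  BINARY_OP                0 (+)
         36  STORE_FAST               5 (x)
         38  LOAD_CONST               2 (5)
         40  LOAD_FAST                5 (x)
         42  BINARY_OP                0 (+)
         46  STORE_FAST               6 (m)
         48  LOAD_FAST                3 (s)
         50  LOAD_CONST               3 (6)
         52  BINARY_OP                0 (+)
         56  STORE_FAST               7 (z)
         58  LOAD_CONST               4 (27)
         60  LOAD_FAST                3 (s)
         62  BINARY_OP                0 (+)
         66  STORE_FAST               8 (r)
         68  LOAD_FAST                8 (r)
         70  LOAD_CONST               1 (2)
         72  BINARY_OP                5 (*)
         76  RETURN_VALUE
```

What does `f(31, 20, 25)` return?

LOAD_FAST_LOAD_FAST a,a → push 31,31. Stack: [31, 31]
BINARY_OP // → 31 // 31 = 1. Stack: [1]
LOAD_FAST_LOAD_FAST c,a → push 25,31. Stack: [1, 25, 31]
BINARY_OP & → 25 & 31 = 25. Stack: [1, 25]
BINARY_OP & → 1 & 25 = 1. Stack: [1]
STORE_FAST s → s=1. Stack: []
LOAD_FAST a → push 31. Stack: [31]
LOAD_CONST → push 2. Stack: [31, 2]
BINARY_OP & → 31 & 2 = 2. Stack: [2]
STORE_FAST k → k=2. Stack: []
LOAD_FAST_LOAD_FAST k,k → push 2,2. Stack: [2, 2]
BINARY_OP + → 2 + 2 = 4. Stack: [4]
STORE_FAST x → x=4. Stack: []
LOAD_CONST → push 5. Stack: [5]
LOAD_FAST x → push 4. Stack: [5, 4]
BINARY_OP + → 5 + 4 = 9. Stack: [9]
STORE_FAST m → m=9. Stack: []
LOAD_FAST s → push 1. Stack: [1]
LOAD_CONST → push 6. Stack: [1, 6]
BINARY_OP + → 1 + 6 = 7. Stack: [7]
STORE_FAST z → z=7. Stack: []
LOAD_CONST → push 27. Stack: [27]
LOAD_FAST s → push 1. Stack: [27, 1]
BINARY_OP + → 27 + 1 = 28. Stack: [28]
STORE_FAST r → r=28. Stack: []
LOAD_FAST r → push 28. Stack: [28]
LOAD_CONST → push 2. Stack: [28, 2]
BINARY_OP * → 28 * 2 = 56. Stack: [56]
RETURN_VALUE → return 56.

56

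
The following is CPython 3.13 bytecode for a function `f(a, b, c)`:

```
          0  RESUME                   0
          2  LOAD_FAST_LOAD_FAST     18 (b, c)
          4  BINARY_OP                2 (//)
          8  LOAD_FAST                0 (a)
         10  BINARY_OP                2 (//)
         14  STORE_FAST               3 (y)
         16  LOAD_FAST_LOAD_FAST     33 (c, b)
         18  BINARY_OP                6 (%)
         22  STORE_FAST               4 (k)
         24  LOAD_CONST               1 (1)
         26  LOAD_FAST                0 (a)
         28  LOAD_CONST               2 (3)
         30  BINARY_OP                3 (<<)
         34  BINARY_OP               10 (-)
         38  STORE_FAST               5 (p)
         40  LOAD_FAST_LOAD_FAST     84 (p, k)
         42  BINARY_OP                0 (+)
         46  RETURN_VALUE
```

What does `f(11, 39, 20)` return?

-67

LOAD_FAST_LOAD_FAST b,c → push 39,20. Stack: [39, 20]
BINARY_OP // → 39 // 20 = 1. Stack: [1]
LOAD_FAST a → push 11. Stack: [1, 11]
BINARY_OP // → 1 // 11 = 0. Stack: [0]
STORE_FAST y → y=0. Stack: []
LOAD_FAST_LOAD_FAST c,b → push 20,39. Stack: [20, 39]
BINARY_OP % → 20 % 39 = 20. Stack: [20]
STORE_FAST k → k=20. Stack: []
LOAD_CONST → push 1. Stack: [1]
LOAD_FAST a → push 11. Stack: [1, 11]
LOAD_CONST → push 3. Stack: [1, 11, 3]
BINARY_OP << → 11 << 3 = 88. Stack: [1, 88]
BINARY_OP - → 1 - 88 = -87. Stack: [-87]
STORE_FAST p → p=-87. Stack: []
LOAD_FAST_LOAD_FAST p,k → push -87,20. Stack: [-87, 20]
BINARY_OP + → -87 + 20 = -67. Stack: [-67]
RETURN_VALUE → return -67.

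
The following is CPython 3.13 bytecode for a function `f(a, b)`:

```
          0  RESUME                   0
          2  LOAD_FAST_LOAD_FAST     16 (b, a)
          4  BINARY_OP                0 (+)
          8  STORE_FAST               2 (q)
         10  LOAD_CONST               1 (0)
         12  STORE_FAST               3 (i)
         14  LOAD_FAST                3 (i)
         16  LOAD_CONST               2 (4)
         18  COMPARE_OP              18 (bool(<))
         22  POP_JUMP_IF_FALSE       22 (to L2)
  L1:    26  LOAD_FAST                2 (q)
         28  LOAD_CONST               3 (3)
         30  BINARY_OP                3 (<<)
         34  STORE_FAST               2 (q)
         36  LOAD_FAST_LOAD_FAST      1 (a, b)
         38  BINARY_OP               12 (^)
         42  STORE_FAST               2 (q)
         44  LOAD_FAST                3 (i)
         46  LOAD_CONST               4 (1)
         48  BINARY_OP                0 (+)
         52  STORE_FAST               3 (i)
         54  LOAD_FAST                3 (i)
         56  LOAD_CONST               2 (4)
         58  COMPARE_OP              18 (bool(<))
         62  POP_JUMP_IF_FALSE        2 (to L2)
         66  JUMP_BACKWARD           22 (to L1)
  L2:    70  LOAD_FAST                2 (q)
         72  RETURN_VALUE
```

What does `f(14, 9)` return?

LOAD_FAST_LOAD_FAST b,a → push 9,14
BINARY_OP + → 9 + 14 = 23
STORE_FAST q → q=23
LOAD_CONST → push 0
STORE_FAST i → i=0
LOAD_FAST i → push 0
LOAD_CONST → push 4
COMPARE_OP bool(<) → 0 vs 4 = True
POP_JUMP_IF_FALSE → pop True; no jump
LOAD_FAST q → push 23
LOAD_CONST → push 3
BINARY_OP << → 23 << 3 = 184
STORE_FAST q → q=184
LOAD_FAST_LOAD_FAST a,b → push 14,9
BINARY_OP ^ → 14 ^ 9 = 7
STORE_FAST q → q=7
LOAD_FAST i → push 0
LOAD_CONST → push 1
BINARY_OP + → 0 + 1 = 1
STORE_FAST i → i=1
LOAD_FAST i → push 1
LOAD_CONST → push 4
COMPARE_OP bool(<) → 1 vs 4 = True
POP_JUMP_IF_FALSE → pop True; no jump
LOAD_FAST q → push 7
LOAD_CONST → push 3
BINARY_OP << → 7 << 3 = 56
STORE_FAST q → q=56
LOAD_FAST_LOAD_FAST a,b → push 14,9
BINARY_OP ^ → 14 ^ 9 = 7
STORE_FAST q → q=7
LOAD_FAST i → push 1
LOAD_CONST → push 1
BINARY_OP + → 1 + 1 = 2
STORE_FAST i → i=2
LOAD_FAST i → push 2
LOAD_CONST → push 4
COMPARE_OP bool(<) → 2 vs 4 = True
POP_JUMP_IF_FALSE → pop True; no jump
LOAD_FAST q → push 7
LOAD_CONST → push 3
BINARY_OP << → 7 << 3 = 56
STORE_FAST q → q=56
LOAD_FAST_LOAD_FAST a,b → push 14,9
BINARY_OP ^ → 14 ^ 9 = 7
STORE_FAST q → q=7
LOAD_FAST i → push 2
LOAD_CONST → push 1
BINARY_OP + → 2 + 1 = 3
STORE_FAST i → i=3
LOAD_FAST i → push 3
LOAD_CONST → push 4
COMPARE_OP bool(<) → 3 vs 4 = True
POP_JUMP_IF_FALSE → pop True; no jump
LOAD_FAST q → push 7
LOAD_CONST → push 3
BINARY_OP << → 7 << 3 = 56
STORE_FAST q → q=56
LOAD_FAST_LOAD_FAST a,b → push 14,9
BINARY_OP ^ → 14 ^ 9 = 7
STORE_FAST q → q=7
LOAD_FAST i → push 3
LOAD_CONST → push 1
BINARY_OP + → 3 + 1 = 4
STORE_FAST i → i=4
LOAD_FAST i → push 4
LOAD_CONST → push 4
COMPARE_OP bool(<) → 4 vs 4 = False
POP_JUMP_IF_FALSE → pop False; jump
LOAD_FAST q → push 7
RETURN_VALUE → return 7.

7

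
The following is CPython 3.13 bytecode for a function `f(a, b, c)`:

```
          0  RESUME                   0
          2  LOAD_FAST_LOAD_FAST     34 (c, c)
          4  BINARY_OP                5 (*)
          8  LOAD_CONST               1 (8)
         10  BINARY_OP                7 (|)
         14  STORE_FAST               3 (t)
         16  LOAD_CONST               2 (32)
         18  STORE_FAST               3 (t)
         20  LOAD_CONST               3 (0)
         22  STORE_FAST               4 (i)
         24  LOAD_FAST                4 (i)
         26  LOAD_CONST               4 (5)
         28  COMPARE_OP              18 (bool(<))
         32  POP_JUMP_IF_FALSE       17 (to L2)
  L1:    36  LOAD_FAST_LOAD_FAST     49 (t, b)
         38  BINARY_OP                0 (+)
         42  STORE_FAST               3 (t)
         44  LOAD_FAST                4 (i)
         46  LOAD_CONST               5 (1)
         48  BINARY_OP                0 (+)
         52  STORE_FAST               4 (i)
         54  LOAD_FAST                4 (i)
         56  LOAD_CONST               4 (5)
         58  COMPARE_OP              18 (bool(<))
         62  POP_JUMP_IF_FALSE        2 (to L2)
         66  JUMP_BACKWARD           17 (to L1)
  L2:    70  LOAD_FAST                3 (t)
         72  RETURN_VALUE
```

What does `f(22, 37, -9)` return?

LOAD_FAST_LOAD_FAST c,c → push -9,-9
BINARY_OP * → -9 * -9 = 81
LOAD_CONST → push 8
BINARY_OP | → 81 | 8 = 89
STORE_FAST t → t=89
LOAD_CONST → push 32
STORE_FAST t → t=32
LOAD_CONST → push 0
STORE_FAST i → i=0
LOAD_FAST i → push 0
LOAD_CONST → push 5
COMPARE_OP bool(<) → 0 vs 5 = True
POP_JUMP_IF_FALSE → pop True; no jump
LOAD_FAST_LOAD_FAST t,b → push 32,37
BINARY_OP + → 32 + 37 = 69
STORE_FAST t → t=69
LOAD_FAST i → push 0
LOAD_CONST → push 1
BINARY_OP + → 0 + 1 = 1
STORE_FAST i → i=1
LOAD_FAST i → push 1
LOAD_CONST → push 5
COMPARE_OP bool(<) → 1 vs 5 = True
POP_JUMP_IF_FALSE → pop True; no jump
LOAD_FAST_LOAD_FAST t,b → push 69,37
BINARY_OP + → 69 + 37 = 106
STORE_FAST t → t=106
LOAD_FAST i → push 1
LOAD_CONST → push 1
BINARY_OP + → 1 + 1 = 2
STORE_FAST i → i=2
LOAD_FAST i → push 2
LOAD_CONST → push 5
COMPARE_OP bool(<) → 2 vs 5 = True
POP_JUMP_IF_FALSE → pop True; no jump
LOAD_FAST_LOAD_FAST t,b → push 106,37
BINARY_OP + → 106 + 37 = 143
STORE_FAST t → t=143
LOAD_FAST i → push 2
LOAD_CONST → push 1
BINARY_OP + → 2 + 1 = 3
STORE_FAST i → i=3
LOAD_FAST i → push 3
LOAD_CONST → push 5
COMPARE_OP bool(<) → 3 vs 5 = True
POP_JUMP_IF_FALSE → pop True; no jump
LOAD_FAST_LOAD_FAST t,b → push 143,37
BINARY_OP + → 143 + 37 = 180
STORE_FAST t → t=180
LOAD_FAST i → push 3
LOAD_CONST → push 1
BINARY_OP + → 3 + 1 = 4
STORE_FAST i → i=4
LOAD_FAST i → push 4
LOAD_CONST → push 5
COMPARE_OP bool(<) → 4 vs 5 = True
POP_JUMP_IF_FALSE → pop True; no jump
LOAD_FAST_LOAD_FAST t,b → push 180,37
BINARY_OP + → 180 + 37 = 217
STORE_FAST t → t=217
LOAD_FAST i → push 4
LOAD_CONST → push 1
BINARY_OP + → 4 + 1 = 5
STORE_FAST i → i=5
LOAD_FAST i → push 5
LOAD_CONST → push 5
COMPARE_OP bool(<) → 5 vs 5 = False
POP_JUMP_IF_FALSE → pop False; jump
LOAD_FAST t → push 217
RETURN_VALUE → return 217.

217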